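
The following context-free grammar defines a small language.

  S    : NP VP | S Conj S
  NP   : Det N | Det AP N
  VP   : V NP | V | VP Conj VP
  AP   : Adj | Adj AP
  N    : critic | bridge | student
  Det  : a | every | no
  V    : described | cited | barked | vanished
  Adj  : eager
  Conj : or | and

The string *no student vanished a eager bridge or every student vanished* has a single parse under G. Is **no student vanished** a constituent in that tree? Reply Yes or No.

[S [S [NP [Det no] [N student]] [VP [V vanished] [NP [Det a] [AP [Adj eager]] [N bridge]]]] [Conj or] [S [NP [Det every] [N student]] [VP [V vanished]]]]
The smallest constituent containing 'no student vanished' is the S spanning 'no student vanished a eager bridge'; no single node in the tree dominates exactly the given words.

No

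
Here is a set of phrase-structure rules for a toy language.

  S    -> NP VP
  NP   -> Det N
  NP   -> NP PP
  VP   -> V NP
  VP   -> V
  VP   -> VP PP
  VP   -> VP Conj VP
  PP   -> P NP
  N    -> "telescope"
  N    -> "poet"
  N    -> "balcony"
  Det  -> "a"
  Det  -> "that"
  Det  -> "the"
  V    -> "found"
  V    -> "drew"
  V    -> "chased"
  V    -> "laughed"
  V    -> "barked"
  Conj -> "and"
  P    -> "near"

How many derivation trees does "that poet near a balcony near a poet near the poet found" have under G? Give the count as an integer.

Two of the 5 distinct bracketings:
[S [NP [NP [Det that] [N poet]] [PP [P near] [NP [NP [Det a] [N balcony]] [PP [P near] [NP [NP [Det a] [N poet]] [PP [P near] [NP [Det the] [N poet]]]]]]]] [VP [V found]]]
[S [NP [NP [Det that] [N poet]] [PP [P near] [NP [NP [NP [Det a] [N balcony]] [PP [P near] [NP [Det a] [N poet]]]] [PP [P near] [NP [Det the] [N poet]]]]]] [VP [V found]]]
The trees differ in how a recursive rule is bracketed over the same span.

5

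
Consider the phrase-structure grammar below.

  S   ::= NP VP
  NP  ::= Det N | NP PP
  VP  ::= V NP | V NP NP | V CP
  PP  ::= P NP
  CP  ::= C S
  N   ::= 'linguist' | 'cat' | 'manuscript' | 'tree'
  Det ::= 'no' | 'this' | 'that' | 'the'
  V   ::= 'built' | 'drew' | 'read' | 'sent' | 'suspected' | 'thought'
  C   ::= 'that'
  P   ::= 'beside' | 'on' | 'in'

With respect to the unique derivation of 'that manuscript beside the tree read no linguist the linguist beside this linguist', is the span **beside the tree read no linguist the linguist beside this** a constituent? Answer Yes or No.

No

[S [NP [NP [Det that] [N manuscript]] [PP [P beside] [NP [Det the] [N tree]]]] [VP [V read] [NP [Det no] [N linguist]] [NP [NP [Det the] [N linguist]] [PP [P beside] [NP [Det this] [N linguist]]]]]]
The smallest constituent containing 'beside the tree read no linguist the linguist beside this' is the S spanning 'that manuscript beside the tree read no linguist the linguist beside this linguist'; no single node in the tree dominates exactly the given words.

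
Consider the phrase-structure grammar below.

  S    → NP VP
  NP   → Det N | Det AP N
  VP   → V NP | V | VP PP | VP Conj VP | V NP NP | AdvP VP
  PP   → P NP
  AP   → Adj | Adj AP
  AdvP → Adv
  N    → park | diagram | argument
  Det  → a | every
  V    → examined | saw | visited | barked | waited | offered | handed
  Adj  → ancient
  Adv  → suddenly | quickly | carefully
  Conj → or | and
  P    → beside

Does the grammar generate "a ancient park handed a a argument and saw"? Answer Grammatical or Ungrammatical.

Ungrammatical

A Det word can never sit immediately before a Det word in any string this grammar generates, so the substring 'a a' rules out a derivation.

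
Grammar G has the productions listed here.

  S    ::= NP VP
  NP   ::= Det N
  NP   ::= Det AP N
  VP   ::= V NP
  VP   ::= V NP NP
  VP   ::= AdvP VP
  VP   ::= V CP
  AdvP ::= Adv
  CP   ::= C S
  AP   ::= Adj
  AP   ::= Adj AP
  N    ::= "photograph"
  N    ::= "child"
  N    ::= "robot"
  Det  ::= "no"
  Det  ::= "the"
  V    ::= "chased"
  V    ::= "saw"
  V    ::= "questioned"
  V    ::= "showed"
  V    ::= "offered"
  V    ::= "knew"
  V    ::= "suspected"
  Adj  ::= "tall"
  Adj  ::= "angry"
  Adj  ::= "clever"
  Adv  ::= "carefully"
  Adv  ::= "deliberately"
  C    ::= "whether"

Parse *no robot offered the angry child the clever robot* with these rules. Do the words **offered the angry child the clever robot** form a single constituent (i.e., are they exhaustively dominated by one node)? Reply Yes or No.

Yes

[S [NP [Det no] [N robot]] [VP [V offered] [NP [Det the] [AP [Adj angry]] [N child]] [NP [Det the] [AP [Adj clever]] [N robot]]]]
The words 'offered the angry child the clever robot' are exhaustively dominated by a single VP node (built by VP → V NP NP), so they form a constituent.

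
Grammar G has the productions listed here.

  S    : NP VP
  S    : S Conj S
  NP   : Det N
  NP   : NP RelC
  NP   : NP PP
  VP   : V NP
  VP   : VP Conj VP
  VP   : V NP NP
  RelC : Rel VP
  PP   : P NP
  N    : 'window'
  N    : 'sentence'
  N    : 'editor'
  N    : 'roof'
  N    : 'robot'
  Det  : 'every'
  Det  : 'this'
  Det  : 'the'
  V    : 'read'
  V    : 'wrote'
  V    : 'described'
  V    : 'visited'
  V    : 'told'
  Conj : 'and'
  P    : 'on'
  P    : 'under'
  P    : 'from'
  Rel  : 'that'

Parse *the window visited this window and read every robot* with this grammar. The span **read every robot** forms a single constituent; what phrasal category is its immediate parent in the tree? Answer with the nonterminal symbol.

[S [NP [Det the] [N window]] [VP [VP [V visited] [NP [Det this] [N window]]] [Conj and] [VP [V read] [NP [Det every] [N robot]]]]]
The span 'read every robot' is the VP node built by VP → V NP.
Its mother is the VP built by VP → VP Conj VP.

VP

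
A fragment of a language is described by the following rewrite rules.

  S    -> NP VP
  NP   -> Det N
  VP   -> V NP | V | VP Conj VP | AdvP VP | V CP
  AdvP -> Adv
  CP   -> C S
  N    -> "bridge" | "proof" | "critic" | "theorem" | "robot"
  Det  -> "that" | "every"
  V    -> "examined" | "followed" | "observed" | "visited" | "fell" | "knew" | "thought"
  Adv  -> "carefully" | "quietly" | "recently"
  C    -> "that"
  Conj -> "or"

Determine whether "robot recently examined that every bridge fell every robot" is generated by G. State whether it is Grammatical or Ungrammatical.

For S → NP VP, no prefix of the string parses as an NP.

Ungrammatical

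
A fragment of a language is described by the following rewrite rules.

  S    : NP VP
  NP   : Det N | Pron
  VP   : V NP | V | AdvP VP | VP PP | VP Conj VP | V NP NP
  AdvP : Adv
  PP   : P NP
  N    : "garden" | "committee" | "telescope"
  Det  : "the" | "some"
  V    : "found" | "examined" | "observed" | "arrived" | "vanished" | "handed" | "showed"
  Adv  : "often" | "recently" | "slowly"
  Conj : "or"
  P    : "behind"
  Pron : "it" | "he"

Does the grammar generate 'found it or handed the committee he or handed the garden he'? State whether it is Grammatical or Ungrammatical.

Ungrammatical

For S → NP VP, no prefix of the string parses as an NP.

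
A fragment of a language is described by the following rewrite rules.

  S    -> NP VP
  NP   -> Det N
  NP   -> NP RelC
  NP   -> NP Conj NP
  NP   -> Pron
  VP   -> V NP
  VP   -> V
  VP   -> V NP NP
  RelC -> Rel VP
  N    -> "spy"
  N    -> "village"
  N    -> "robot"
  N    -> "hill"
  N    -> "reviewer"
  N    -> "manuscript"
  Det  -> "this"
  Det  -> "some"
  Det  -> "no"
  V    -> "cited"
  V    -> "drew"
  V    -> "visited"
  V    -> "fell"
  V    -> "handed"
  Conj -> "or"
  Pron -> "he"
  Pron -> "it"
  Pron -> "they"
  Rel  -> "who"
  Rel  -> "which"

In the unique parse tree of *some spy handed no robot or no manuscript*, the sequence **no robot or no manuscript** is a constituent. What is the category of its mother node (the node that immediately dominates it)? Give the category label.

VP

[S [NP [Det some] [N spy]] [VP [V handed] [NP [NP [Det no] [N robot]] [Conj or] [NP [Det no] [N manuscript]]]]]
The span 'no robot or no manuscript' is the NP node built by NP → NP Conj NP.
Its mother is the VP built by VP → V NP.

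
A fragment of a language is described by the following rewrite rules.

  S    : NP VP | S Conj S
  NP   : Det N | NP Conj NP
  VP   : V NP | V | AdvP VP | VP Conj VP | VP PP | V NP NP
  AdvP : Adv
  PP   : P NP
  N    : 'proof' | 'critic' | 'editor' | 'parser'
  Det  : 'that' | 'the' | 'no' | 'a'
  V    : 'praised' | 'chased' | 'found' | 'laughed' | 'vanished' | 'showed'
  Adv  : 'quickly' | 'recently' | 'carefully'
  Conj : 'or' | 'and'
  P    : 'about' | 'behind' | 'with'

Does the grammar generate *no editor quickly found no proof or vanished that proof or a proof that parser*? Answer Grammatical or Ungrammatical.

S
  NP
    Det: no
    N: editor
  VP
    AdvP
      Adv: quickly
    VP
      VP
        V: found
        NP
          Det: no
          N: proof
      Conj: or
      VP
        V: vanished
        NP
          NP
            Det: that
            N: proof
          Conj: or
          NP
            Det: a
            N: proof
        NP
          Det: that
          N: parser
The bracketing above is licensed at every node by one of the given productions, with S at the root.

Grammatical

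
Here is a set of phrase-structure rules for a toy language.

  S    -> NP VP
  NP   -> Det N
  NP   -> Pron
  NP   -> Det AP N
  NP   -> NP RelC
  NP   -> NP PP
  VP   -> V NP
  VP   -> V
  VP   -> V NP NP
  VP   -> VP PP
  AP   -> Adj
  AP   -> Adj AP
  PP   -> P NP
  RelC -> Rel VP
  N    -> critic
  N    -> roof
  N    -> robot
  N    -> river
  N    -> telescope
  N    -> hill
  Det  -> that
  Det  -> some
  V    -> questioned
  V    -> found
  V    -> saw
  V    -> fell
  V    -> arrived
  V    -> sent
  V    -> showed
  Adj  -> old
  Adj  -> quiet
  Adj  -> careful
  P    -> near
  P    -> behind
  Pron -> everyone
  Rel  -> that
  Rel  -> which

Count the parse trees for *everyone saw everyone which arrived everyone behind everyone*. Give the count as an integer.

Two of the 6 distinct bracketings:
[S [NP [Pron everyone]] [VP [V saw] [NP [NP [Pron everyone]] [RelC [Rel which] [VP [V arrived] [NP [NP [Pron everyone]] [PP [P behind] [NP [Pron everyone]]]]]]]]]
[S [NP [Pron everyone]] [VP [V saw] [NP [NP [Pron everyone]] [RelC [Rel which] [VP [VP [V arrived] [NP [Pron everyone]]] [PP [P behind] [NP [Pron everyone]]]]]]]]
The difference turns on whether NP → NP PP is used at the relevant span, versus an alternative expansion of NP.

6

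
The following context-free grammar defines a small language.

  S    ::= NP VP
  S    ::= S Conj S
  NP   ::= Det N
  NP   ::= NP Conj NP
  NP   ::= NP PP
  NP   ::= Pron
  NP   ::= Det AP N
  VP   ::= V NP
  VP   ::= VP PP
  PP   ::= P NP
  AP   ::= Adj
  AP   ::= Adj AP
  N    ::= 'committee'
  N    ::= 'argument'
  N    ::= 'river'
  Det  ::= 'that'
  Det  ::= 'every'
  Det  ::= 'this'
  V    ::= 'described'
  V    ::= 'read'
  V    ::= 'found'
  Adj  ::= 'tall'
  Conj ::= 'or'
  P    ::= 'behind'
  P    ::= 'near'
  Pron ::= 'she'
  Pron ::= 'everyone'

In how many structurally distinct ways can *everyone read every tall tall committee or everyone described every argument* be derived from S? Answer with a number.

1

[S [S [NP [Pron everyone]] [VP [V read] [NP [Det every] [AP [Adj tall] [AP [Adj tall]]] [N committee]]]] [Conj or] [S [NP [Pron everyone]] [VP [V described] [NP [Det every] [N argument]]]]]
No rule offers an alternative attachment or grouping for any span, so this is the only derivation.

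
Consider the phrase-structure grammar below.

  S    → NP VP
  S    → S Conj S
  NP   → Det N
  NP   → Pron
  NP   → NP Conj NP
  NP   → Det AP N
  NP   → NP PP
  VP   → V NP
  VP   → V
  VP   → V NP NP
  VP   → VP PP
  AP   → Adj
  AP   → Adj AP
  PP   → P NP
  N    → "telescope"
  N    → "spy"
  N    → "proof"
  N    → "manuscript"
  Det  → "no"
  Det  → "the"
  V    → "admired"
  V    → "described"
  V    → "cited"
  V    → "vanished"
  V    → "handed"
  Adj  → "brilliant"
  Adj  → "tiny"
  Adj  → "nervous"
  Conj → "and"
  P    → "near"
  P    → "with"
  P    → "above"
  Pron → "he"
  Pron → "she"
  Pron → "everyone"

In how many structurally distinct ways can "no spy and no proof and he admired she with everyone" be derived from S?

4

Two of the 4 distinct bracketings:
[S [NP [NP [Det no] [N spy]] [Conj and] [NP [NP [Det no] [N proof]] [Conj and] [NP [Pron he]]]] [VP [V admired] [NP [NP [Pron she]] [PP [P with] [NP [Pron everyone]]]]]]
[S [NP [NP [Det no] [N spy]] [Conj and] [NP [NP [Det no] [N proof]] [Conj and] [NP [Pron he]]]] [VP [VP [V admired] [NP [Pron she]]] [PP [P with] [NP [Pron everyone]]]]]
The difference turns on whether NP → NP PP is used at the relevant span, versus an alternative expansion of NP.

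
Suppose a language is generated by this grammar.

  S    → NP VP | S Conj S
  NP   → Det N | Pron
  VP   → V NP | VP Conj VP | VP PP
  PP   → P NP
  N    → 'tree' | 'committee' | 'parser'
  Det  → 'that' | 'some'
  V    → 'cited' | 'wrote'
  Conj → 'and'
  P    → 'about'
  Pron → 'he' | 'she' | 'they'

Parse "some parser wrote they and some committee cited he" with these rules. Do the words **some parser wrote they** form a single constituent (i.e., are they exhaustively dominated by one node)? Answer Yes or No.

[S [S [NP [Det some] [N parser]] [VP [V wrote] [NP [Pron they]]]] [Conj and] [S [NP [Det some] [N committee]] [VP [V cited] [NP [Pron he]]]]]
The words 'some parser wrote they' are exhaustively dominated by a single S node (built by S → NP VP), so they form a constituent.

Yes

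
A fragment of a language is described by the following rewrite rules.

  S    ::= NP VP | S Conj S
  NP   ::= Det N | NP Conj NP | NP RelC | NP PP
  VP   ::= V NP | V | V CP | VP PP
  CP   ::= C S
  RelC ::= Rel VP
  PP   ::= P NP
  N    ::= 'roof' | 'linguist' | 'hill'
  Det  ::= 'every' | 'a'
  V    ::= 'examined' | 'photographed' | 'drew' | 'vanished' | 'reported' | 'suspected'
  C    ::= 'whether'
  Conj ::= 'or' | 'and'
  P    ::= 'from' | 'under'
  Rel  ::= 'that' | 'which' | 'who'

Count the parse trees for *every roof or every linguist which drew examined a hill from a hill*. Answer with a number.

Two of the 4 distinct bracketings:
[S [NP [NP [Det every] [N roof]] [Conj or] [NP [NP [Det every] [N linguist]] [RelC [Rel which] [VP [V drew]]]]] [VP [V examined] [NP [NP [Det a] [N hill]] [PP [P from] [NP [Det a] [N hill]]]]]]
[S [NP [NP [Det every] [N roof]] [Conj or] [NP [NP [Det every] [N linguist]] [RelC [Rel which] [VP [V drew]]]]] [VP [VP [V examined] [NP [Det a] [N hill]]] [PP [P from] [NP [Det a] [N hill]]]]]
The difference turns on whether NP → NP PP is used at the relevant span, versus an alternative expansion of NP.

4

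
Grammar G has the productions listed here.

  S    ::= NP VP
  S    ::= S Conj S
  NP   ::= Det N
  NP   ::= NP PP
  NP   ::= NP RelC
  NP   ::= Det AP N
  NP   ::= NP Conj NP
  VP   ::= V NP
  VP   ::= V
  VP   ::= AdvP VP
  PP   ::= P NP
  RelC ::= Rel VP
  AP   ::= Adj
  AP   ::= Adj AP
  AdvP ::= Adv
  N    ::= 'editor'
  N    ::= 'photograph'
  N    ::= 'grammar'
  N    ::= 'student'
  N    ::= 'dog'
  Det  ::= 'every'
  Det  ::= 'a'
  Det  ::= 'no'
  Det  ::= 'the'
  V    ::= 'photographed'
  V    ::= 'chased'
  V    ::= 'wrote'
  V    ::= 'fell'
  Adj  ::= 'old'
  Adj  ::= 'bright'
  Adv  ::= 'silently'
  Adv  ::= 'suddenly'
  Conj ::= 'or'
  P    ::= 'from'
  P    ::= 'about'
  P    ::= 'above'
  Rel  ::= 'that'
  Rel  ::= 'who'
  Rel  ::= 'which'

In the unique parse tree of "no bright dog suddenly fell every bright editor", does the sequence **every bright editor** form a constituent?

Yes

[S [NP [Det no] [AP [Adj bright]] [N dog]] [VP [AdvP [Adv suddenly]] [VP [V fell] [NP [Det every] [AP [Adj bright]] [N editor]]]]]
The words 'every bright editor' are exhaustively dominated by a single NP node (built by NP → Det AP N), so they form a constituent.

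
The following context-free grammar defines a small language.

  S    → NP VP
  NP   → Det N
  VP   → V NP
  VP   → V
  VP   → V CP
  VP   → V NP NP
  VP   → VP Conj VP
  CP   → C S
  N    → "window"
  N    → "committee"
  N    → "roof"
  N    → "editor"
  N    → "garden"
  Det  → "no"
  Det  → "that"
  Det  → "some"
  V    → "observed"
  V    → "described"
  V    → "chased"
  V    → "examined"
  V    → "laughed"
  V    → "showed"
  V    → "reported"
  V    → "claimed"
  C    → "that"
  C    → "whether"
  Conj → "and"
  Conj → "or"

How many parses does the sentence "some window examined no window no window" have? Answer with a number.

[S [NP [Det some] [N window]] [VP [V examined] [NP [Det no] [N window]] [NP [Det no] [N window]]]]
No rule offers an alternative attachment or grouping for any span, so this is the only derivation.

1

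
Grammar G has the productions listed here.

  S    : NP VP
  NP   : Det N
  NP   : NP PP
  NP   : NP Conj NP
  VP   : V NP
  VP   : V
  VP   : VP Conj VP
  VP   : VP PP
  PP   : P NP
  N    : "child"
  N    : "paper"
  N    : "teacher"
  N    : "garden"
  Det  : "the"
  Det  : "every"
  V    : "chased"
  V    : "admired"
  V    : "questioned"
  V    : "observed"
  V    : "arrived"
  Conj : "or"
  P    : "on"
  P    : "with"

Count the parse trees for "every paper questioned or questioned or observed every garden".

2

The two bracketings:
[S [NP [Det every] [N paper]] [VP [VP [V questioned]] [Conj or] [VP [VP [V questioned]] [Conj or] [VP [V observed] [NP [Det every] [N garden]]]]]]
[S [NP [Det every] [N paper]] [VP [VP [VP [V questioned]] [Conj or] [VP [V questioned]]] [Conj or] [VP [V observed] [NP [Det every] [N garden]]]]]
The trees differ in how a recursive rule is bracketed over the same span.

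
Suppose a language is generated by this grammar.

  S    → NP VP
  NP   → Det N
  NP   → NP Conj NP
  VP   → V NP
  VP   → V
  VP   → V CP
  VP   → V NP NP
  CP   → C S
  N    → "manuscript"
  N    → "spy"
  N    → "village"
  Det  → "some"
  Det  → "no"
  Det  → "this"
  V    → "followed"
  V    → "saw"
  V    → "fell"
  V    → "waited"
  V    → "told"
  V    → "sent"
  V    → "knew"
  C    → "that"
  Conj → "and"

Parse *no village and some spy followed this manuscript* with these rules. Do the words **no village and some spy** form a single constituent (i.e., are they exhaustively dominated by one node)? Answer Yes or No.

[S [NP [NP [Det no] [N village]] [Conj and] [NP [Det some] [N spy]]] [VP [V followed] [NP [Det this] [N manuscript]]]]
The words 'no village and some spy' are exhaustively dominated by a single NP node (built by NP → NP Conj NP), so they form a constituent.

Yes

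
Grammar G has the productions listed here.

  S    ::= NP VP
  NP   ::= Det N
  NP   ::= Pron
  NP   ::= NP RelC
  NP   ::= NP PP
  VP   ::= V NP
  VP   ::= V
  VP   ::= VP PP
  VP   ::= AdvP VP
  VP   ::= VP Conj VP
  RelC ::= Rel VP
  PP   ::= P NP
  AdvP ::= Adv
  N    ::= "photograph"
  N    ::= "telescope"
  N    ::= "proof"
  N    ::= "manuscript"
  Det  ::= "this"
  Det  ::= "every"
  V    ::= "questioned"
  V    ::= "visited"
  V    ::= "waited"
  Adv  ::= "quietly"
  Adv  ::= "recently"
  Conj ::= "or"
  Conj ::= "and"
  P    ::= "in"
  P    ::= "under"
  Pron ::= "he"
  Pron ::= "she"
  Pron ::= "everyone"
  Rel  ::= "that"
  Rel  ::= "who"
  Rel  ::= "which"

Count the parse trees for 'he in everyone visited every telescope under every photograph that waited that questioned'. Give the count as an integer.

Two of the 4 distinct bracketings:
[S [NP [NP [Pron he]] [PP [P in] [NP [Pron everyone]]]] [VP [V visited] [NP [NP [NP [NP [Det every] [N telescope]] [PP [P under] [NP [Det every] [N photograph]]]] [RelC [Rel that] [VP [V waited]]]] [RelC [Rel that] [VP [V questioned]]]]]]
[S [NP [NP [Pron he]] [PP [P in] [NP [Pron everyone]]]] [VP [V visited] [NP [NP [NP [Det every] [N telescope]] [PP [P under] [NP [NP [Det every] [N photograph]] [RelC [Rel that] [VP [V waited]]]]]] [RelC [Rel that] [VP [V questioned]]]]]]
The trees differ in how a recursive rule is bracketed over the same span.

4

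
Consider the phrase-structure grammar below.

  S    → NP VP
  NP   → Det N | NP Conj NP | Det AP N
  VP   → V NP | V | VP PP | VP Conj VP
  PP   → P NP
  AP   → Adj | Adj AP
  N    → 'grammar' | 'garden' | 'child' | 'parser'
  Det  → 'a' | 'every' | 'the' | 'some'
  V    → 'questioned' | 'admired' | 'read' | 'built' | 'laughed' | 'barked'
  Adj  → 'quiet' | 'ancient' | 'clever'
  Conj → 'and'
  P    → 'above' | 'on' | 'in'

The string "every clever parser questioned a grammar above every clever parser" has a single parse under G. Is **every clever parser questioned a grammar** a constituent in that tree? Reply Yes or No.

No

[S [NP [Det every] [AP [Adj clever]] [N parser]] [VP [VP [V questioned] [NP [Det a] [N grammar]]] [PP [P above] [NP [Det every] [AP [Adj clever]] [N parser]]]]]
The smallest constituent containing 'every clever parser questioned a grammar' is the S spanning 'every clever parser questioned a grammar above every clever parser'; no single node in the tree dominates exactly the given words.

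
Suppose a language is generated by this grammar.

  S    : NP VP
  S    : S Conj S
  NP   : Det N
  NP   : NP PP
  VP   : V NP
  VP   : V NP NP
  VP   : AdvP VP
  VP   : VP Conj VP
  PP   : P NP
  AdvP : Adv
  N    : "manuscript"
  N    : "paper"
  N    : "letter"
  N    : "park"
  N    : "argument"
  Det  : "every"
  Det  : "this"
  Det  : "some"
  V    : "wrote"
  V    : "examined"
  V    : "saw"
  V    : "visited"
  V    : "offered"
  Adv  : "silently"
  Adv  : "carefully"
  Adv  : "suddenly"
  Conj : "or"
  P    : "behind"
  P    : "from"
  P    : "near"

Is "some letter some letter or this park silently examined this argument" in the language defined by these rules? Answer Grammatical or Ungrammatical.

For S → NP VP, the only prefix that parses as NP is 'some letter', but the remainder 'some letter or this park silently examined this argument' is not a VP under these rules. The alternative S rule S → S Conj S likewise has no satisfying split.

Ungrammatical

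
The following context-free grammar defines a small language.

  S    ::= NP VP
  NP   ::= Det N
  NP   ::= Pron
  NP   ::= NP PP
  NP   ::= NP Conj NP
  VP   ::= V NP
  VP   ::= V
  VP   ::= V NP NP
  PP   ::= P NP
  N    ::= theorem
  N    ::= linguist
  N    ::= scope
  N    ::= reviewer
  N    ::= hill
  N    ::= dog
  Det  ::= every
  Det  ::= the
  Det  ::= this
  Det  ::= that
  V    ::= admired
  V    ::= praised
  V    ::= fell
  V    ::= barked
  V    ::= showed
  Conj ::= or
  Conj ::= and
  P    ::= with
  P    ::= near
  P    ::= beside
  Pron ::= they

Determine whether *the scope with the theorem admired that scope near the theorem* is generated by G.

[S [NP [NP [Det the] [N scope]] [PP [P with] [NP [Det the] [N theorem]]]] [VP [V admired] [NP [NP [Det that] [N scope]] [PP [P near] [NP [Det the] [N theorem]]]]]]
The bracketing above is licensed at every node by one of the given productions, with S at the root.

Grammatical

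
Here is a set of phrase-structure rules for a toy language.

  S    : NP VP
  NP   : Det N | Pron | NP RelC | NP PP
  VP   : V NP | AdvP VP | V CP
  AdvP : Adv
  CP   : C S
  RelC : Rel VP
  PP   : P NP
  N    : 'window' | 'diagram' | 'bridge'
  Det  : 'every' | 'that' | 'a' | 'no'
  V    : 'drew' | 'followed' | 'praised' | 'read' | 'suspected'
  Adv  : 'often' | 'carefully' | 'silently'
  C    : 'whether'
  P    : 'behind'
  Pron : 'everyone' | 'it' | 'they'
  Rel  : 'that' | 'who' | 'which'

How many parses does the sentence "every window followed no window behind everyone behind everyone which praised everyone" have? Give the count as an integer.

Two of the 5 distinct bracketings:
[S [NP [Det every] [N window]] [VP [V followed] [NP [NP [NP [Det no] [N window]] [PP [P behind] [NP [NP [Pron everyone]] [PP [P behind] [NP [Pron everyone]]]]]] [RelC [Rel which] [VP [V praised] [NP [Pron everyone]]]]]]]
[S [NP [Det every] [N window]] [VP [V followed] [NP [NP [NP [NP [Det no] [N window]] [PP [P behind] [NP [Pron everyone]]]] [PP [P behind] [NP [Pron everyone]]]] [RelC [Rel which] [VP [V praised] [NP [Pron everyone]]]]]]]
The trees differ in how a recursive rule is bracketed over the same span.

5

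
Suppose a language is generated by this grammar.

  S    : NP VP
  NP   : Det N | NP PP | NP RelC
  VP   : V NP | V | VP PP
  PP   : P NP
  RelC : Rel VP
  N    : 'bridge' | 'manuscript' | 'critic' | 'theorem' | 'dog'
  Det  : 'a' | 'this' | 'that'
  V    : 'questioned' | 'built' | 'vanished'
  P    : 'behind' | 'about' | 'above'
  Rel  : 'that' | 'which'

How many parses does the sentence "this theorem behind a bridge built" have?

[S [NP [NP [Det this] [N theorem]] [PP [P behind] [NP [Det a] [N bridge]]]] [VP [V built]]]
No rule offers an alternative attachment or grouping for any span, so this is the only derivation.

1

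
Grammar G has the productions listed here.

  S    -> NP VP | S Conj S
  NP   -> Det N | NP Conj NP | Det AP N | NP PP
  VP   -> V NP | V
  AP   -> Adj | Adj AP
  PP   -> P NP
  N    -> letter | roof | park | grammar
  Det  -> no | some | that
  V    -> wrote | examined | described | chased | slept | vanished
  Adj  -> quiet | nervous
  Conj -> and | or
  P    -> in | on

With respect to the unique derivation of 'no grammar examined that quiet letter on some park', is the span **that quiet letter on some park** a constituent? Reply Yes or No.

Yes

[S [NP [Det no] [N grammar]] [VP [V examined] [NP [NP [Det that] [AP [Adj quiet]] [N letter]] [PP [P on] [NP [Det some] [N park]]]]]]
The words 'that quiet letter on some park' are exhaustively dominated by a single NP node (built by NP → NP PP), so they form a constituent.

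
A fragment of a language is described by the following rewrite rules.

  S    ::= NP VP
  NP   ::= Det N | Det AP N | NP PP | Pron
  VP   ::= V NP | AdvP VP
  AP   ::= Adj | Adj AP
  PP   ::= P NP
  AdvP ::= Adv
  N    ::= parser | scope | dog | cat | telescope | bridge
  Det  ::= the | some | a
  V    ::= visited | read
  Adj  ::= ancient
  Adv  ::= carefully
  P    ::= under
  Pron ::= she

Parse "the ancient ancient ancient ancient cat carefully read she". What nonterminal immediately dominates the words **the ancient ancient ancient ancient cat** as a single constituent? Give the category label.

NP

S
  NP
    Det: the
    AP
      Adj: ancient
      AP
        Adj: ancient
        AP
          Adj: ancient
          AP
            Adj: ancient
    N: cat
  VP
    AdvP
      Adv: carefully
    VP
      V: read
      NP
        Pron: she
The span 'the ancient ancient ancient ancient cat' is the NP node built by NP → Det AP N.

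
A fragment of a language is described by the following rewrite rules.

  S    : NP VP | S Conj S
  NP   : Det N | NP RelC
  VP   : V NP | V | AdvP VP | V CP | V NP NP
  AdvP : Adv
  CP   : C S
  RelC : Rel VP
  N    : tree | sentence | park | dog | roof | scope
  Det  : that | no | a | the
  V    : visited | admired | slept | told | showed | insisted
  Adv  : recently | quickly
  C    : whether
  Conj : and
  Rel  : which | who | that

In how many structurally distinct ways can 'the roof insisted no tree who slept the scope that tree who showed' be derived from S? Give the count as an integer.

Two of the 3 distinct bracketings:
[S [NP [Det the] [N roof]] [VP [V insisted] [NP [NP [Det no] [N tree]] [RelC [Rel who] [VP [V slept] [NP [Det the] [N scope]] [NP [NP [Det that] [N tree]] [RelC [Rel who] [VP [V showed]]]]]]]]]
[S [NP [Det the] [N roof]] [VP [V insisted] [NP [NP [NP [Det no] [N tree]] [RelC [Rel who] [VP [V slept] [NP [Det the] [N scope]] [NP [Det that] [N tree]]]]] [RelC [Rel who] [VP [V showed]]]]]]
The trees differ in how a recursive rule is bracketed over the same span.

3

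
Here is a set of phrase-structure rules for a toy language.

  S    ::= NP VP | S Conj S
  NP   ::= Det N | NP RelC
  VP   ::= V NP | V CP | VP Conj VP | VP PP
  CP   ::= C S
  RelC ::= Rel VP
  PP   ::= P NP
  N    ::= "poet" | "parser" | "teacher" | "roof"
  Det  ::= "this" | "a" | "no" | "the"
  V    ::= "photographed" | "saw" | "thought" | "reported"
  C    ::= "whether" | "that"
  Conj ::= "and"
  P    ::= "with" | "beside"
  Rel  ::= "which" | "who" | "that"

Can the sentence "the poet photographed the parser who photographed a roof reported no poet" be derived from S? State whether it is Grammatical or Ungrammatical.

Ungrammatical

For S → NP VP, the only prefix that parses as NP is 'the poet', but the remainder 'photographed the parser who photographed a roof reported no poet' is not a VP under these rules. The alternative S rule S → S Conj S likewise has no satisfying split.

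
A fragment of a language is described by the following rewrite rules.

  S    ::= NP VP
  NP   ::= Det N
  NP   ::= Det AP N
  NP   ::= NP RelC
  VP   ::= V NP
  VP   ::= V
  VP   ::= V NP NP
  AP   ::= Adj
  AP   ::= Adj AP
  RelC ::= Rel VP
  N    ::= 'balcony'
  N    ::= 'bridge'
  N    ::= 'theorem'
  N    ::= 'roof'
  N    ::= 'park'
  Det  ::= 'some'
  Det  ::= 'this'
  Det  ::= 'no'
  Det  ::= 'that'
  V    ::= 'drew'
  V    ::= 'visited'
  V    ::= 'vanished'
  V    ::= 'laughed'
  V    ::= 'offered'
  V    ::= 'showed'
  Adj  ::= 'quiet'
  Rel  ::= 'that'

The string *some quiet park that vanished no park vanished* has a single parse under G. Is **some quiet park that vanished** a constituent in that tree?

[S [NP [NP [Det some] [AP [Adj quiet]] [N park]] [RelC [Rel that] [VP [V vanished] [NP [Det no] [N park]]]]] [VP [V vanished]]]
The smallest constituent containing 'some quiet park that vanished' is the NP spanning 'some quiet park that vanished no park'; no single node in the tree dominates exactly the given words.

No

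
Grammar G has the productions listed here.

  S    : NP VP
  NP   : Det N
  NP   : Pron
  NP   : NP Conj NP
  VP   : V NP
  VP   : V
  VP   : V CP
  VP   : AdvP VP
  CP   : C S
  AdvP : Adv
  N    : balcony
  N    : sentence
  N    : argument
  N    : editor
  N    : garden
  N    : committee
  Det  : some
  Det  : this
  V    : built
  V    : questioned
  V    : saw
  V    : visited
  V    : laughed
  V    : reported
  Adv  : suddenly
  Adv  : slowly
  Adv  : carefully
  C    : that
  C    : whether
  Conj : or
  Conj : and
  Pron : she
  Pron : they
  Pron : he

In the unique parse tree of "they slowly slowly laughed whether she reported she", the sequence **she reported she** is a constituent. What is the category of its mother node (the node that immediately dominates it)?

[S [NP [Pron they]] [VP [AdvP [Adv slowly]] [VP [AdvP [Adv slowly]] [VP [V laughed] [CP [C whether] [S [NP [Pron she]] [VP [V reported] [NP [Pron she]]]]]]]]]
The span 'she reported she' is the S node built by S → NP VP.
Its mother is the CP built by CP → C S.

CP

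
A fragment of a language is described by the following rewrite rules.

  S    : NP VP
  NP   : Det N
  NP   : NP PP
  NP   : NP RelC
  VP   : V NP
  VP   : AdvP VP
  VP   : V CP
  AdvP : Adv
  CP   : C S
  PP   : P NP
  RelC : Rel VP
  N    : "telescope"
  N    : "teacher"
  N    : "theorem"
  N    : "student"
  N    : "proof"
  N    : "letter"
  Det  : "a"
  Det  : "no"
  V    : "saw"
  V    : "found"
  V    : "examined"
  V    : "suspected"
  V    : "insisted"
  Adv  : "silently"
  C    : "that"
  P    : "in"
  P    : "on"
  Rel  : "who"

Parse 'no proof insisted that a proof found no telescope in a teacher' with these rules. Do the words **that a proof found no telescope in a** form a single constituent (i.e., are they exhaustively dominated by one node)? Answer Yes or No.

No

[S [NP [Det no] [N proof]] [VP [V insisted] [CP [C that] [S [NP [Det a] [N proof]] [VP [V found] [NP [NP [Det no] [N telescope]] [PP [P in] [NP [Det a] [N teacher]]]]]]]]]
The smallest constituent containing 'that a proof found no telescope in a' is the CP spanning 'that a proof found no telescope in a teacher'; no single node in the tree dominates exactly the given words.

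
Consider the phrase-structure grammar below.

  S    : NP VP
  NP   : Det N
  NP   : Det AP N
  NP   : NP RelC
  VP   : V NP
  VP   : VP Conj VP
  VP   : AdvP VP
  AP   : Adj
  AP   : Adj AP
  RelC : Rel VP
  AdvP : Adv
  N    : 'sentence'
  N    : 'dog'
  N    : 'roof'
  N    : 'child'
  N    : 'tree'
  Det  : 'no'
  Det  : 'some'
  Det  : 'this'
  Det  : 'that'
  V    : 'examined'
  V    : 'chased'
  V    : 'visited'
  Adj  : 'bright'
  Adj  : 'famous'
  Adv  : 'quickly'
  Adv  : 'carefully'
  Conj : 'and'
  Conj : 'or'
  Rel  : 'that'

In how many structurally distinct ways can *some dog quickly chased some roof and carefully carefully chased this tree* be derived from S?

The two bracketings:
[S [NP [Det some] [N dog]] [VP [VP [AdvP [Adv quickly]] [VP [V chased] [NP [Det some] [N roof]]]] [Conj and] [VP [AdvP [Adv carefully]] [VP [AdvP [Adv carefully]] [VP [V chased] [NP [Det this] [N tree]]]]]]]
[S [NP [Det some] [N dog]] [VP [AdvP [Adv quickly]] [VP [VP [V chased] [NP [Det some] [N roof]]] [Conj and] [VP [AdvP [Adv carefully]] [VP [AdvP [Adv carefully]] [VP [V chased] [NP [Det this] [N tree]]]]]]]]
The trees differ in how a recursive rule is bracketed over the same span.

2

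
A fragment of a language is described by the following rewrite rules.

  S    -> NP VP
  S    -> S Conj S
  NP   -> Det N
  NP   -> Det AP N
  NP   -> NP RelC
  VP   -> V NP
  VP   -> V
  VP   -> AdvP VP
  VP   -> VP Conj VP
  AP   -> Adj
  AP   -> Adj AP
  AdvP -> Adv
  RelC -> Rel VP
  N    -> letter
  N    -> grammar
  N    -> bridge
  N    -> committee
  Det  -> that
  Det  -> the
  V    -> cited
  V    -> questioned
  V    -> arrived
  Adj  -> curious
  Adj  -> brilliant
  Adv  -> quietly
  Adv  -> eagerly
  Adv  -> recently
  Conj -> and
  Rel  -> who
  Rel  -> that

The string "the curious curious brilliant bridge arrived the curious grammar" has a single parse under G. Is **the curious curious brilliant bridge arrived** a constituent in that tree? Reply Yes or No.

[S [NP [Det the] [AP [Adj curious] [AP [Adj curious] [AP [Adj brilliant]]]] [N bridge]] [VP [V arrived] [NP [Det the] [AP [Adj curious]] [N grammar]]]]
The smallest constituent containing 'the curious curious brilliant bridge arrived' is the S spanning 'the curious curious brilliant bridge arrived the curious grammar'; no single node in the tree dominates exactly the given words.

No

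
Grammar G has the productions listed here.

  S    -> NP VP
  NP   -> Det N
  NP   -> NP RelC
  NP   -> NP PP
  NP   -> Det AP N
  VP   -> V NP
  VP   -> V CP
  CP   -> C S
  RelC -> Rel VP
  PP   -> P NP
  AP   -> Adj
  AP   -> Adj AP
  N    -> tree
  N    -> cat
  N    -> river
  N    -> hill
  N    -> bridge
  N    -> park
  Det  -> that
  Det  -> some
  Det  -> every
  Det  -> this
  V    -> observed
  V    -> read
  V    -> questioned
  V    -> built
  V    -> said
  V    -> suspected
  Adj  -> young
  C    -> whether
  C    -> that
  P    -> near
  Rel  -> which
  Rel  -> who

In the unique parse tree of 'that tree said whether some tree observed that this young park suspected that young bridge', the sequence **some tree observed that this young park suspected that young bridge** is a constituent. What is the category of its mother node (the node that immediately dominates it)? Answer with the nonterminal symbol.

CP

S
  NP
    Det: that
    N: tree
  VP
    V: said
    CP
      C: whether
      S
        NP
          Det: some
          N: tree
        VP
          V: observed
          CP
            C: that
            S
              NP
                Det: this
                AP
                  Adj: young
                N: park
              VP
                V: suspected
                NP
                  Det: that
                  AP
                    Adj: young
                  N: bridge
The span 'some tree observed that this young park suspected that young bridge' is the S node built by S → NP VP.
Its mother is the CP built by CP → C S.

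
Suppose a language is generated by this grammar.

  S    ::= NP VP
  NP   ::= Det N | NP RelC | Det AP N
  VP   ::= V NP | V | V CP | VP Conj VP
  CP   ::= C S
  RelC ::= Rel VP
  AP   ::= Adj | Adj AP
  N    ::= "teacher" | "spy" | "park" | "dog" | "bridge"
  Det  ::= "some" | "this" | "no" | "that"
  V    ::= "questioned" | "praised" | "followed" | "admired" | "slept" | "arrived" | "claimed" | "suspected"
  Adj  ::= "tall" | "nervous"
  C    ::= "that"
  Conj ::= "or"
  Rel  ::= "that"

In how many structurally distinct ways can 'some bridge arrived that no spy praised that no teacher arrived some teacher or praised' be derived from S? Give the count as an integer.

3

Two of the 3 distinct bracketings:
[S [NP [Det some] [N bridge]] [VP [V arrived] [CP [C that] [S [NP [Det no] [N spy]] [VP [V praised] [CP [C that] [S [NP [Det no] [N teacher]] [VP [VP [V arrived] [NP [Det some] [N teacher]]] [Conj or] [VP [V praised]]]]]]]]]]
[S [NP [Det some] [N bridge]] [VP [V arrived] [CP [C that] [S [NP [Det no] [N spy]] [VP [VP [V praised] [CP [C that] [S [NP [Det no] [N teacher]] [VP [V arrived] [NP [Det some] [N teacher]]]]]] [Conj or] [VP [V praised]]]]]]]
The trees differ in how a recursive rule is bracketed over the same span.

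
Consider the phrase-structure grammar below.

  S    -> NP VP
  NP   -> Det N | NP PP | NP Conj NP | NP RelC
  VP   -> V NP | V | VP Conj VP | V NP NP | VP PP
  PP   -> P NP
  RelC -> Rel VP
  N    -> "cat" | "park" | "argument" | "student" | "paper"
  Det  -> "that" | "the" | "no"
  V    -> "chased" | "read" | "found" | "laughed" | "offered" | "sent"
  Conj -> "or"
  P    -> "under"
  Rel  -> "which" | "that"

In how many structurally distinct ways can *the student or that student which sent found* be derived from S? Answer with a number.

The two bracketings:
[S [NP [NP [Det the] [N student]] [Conj or] [NP [NP [Det that] [N student]] [RelC [Rel which] [VP [V sent]]]]] [VP [V found]]]
[S [NP [NP [NP [Det the] [N student]] [Conj or] [NP [Det that] [N student]]] [RelC [Rel which] [VP [V sent]]]] [VP [V found]]]
The trees differ in how a recursive rule is bracketed over the same span.

2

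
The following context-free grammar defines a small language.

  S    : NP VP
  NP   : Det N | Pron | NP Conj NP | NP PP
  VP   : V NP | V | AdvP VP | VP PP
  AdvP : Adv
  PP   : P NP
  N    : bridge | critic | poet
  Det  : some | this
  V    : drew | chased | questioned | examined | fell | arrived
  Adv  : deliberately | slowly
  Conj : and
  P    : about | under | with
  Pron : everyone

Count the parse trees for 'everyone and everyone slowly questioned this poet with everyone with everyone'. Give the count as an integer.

9

Two of the 9 distinct bracketings:
[S [NP [NP [Pron everyone]] [Conj and] [NP [Pron everyone]]] [VP [AdvP [Adv slowly]] [VP [V questioned] [NP [NP [Det this] [N poet]] [PP [P with] [NP [NP [Pron everyone]] [PP [P with] [NP [Pron everyone]]]]]]]]]
[S [NP [NP [Pron everyone]] [Conj and] [NP [Pron everyone]]] [VP [AdvP [Adv slowly]] [VP [V questioned] [NP [NP [NP [Det this] [N poet]] [PP [P with] [NP [Pron everyone]]]] [PP [P with] [NP [Pron everyone]]]]]]]
The trees differ in how a recursive rule is bracketed over the same span.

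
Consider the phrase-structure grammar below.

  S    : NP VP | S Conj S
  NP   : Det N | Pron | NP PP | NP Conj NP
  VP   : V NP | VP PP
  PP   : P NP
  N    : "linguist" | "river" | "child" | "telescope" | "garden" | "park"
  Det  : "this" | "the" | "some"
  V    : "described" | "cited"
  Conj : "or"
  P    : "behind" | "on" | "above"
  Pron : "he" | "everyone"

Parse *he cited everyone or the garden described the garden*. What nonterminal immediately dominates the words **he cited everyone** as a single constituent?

S

[S [S [NP [Pron he]] [VP [V cited] [NP [Pron everyone]]]] [Conj or] [S [NP [Det the] [N garden]] [VP [V described] [NP [Det the] [N garden]]]]]
The span 'he cited everyone' is the S node built by S → NP VP.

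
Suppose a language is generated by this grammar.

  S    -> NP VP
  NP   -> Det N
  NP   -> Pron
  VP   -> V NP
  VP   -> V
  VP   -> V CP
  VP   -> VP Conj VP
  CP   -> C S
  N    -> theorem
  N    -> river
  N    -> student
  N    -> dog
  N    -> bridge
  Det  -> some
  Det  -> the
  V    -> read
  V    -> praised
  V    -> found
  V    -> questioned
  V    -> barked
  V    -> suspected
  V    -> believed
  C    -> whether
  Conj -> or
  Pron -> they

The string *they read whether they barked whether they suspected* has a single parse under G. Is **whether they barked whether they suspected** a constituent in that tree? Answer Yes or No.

[S [NP [Pron they]] [VP [V read] [CP [C whether] [S [NP [Pron they]] [VP [V barked] [CP [C whether] [S [NP [Pron they]] [VP [V suspected]]]]]]]]]
The words 'whether they barked whether they suspected' are exhaustively dominated by a single CP node (built by CP → C S), so they form a constituent.

Yes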